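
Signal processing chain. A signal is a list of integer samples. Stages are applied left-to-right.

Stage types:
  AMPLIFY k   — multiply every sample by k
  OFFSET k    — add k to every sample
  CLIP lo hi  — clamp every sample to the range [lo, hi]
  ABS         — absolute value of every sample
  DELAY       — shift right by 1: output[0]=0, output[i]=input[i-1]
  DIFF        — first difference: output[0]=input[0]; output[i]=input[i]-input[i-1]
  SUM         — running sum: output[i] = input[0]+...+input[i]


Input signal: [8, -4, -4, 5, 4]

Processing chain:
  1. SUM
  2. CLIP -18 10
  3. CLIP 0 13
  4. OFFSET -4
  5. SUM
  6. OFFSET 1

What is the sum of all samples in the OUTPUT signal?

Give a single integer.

Input: [8, -4, -4, 5, 4]
Stage 1 (SUM): sum[0..0]=8, sum[0..1]=4, sum[0..2]=0, sum[0..3]=5, sum[0..4]=9 -> [8, 4, 0, 5, 9]
Stage 2 (CLIP -18 10): clip(8,-18,10)=8, clip(4,-18,10)=4, clip(0,-18,10)=0, clip(5,-18,10)=5, clip(9,-18,10)=9 -> [8, 4, 0, 5, 9]
Stage 3 (CLIP 0 13): clip(8,0,13)=8, clip(4,0,13)=4, clip(0,0,13)=0, clip(5,0,13)=5, clip(9,0,13)=9 -> [8, 4, 0, 5, 9]
Stage 4 (OFFSET -4): 8+-4=4, 4+-4=0, 0+-4=-4, 5+-4=1, 9+-4=5 -> [4, 0, -4, 1, 5]
Stage 5 (SUM): sum[0..0]=4, sum[0..1]=4, sum[0..2]=0, sum[0..3]=1, sum[0..4]=6 -> [4, 4, 0, 1, 6]
Stage 6 (OFFSET 1): 4+1=5, 4+1=5, 0+1=1, 1+1=2, 6+1=7 -> [5, 5, 1, 2, 7]
Output sum: 20

Answer: 20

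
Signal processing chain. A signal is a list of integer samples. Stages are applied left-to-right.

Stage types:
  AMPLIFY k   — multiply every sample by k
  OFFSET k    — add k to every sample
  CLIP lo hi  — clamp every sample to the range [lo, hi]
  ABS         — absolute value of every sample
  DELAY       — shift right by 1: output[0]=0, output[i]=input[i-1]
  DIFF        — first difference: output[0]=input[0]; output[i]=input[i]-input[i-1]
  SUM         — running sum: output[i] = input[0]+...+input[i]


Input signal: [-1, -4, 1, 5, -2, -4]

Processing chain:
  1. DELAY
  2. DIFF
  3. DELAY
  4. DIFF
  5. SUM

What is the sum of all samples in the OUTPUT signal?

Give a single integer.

Input: [-1, -4, 1, 5, -2, -4]
Stage 1 (DELAY): [0, -1, -4, 1, 5, -2] = [0, -1, -4, 1, 5, -2] -> [0, -1, -4, 1, 5, -2]
Stage 2 (DIFF): s[0]=0, -1-0=-1, -4--1=-3, 1--4=5, 5-1=4, -2-5=-7 -> [0, -1, -3, 5, 4, -7]
Stage 3 (DELAY): [0, 0, -1, -3, 5, 4] = [0, 0, -1, -3, 5, 4] -> [0, 0, -1, -3, 5, 4]
Stage 4 (DIFF): s[0]=0, 0-0=0, -1-0=-1, -3--1=-2, 5--3=8, 4-5=-1 -> [0, 0, -1, -2, 8, -1]
Stage 5 (SUM): sum[0..0]=0, sum[0..1]=0, sum[0..2]=-1, sum[0..3]=-3, sum[0..4]=5, sum[0..5]=4 -> [0, 0, -1, -3, 5, 4]
Output sum: 5

Answer: 5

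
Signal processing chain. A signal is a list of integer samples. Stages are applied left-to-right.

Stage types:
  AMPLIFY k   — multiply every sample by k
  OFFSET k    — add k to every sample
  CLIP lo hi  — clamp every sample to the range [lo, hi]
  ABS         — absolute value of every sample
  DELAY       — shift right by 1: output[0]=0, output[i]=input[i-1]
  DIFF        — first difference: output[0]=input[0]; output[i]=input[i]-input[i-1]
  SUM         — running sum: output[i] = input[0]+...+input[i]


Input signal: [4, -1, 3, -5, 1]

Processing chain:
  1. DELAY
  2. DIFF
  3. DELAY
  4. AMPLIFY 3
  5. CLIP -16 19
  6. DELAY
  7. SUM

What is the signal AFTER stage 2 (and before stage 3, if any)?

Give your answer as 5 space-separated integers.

Answer: 0 4 -5 4 -8

Derivation:
Input: [4, -1, 3, -5, 1]
Stage 1 (DELAY): [0, 4, -1, 3, -5] = [0, 4, -1, 3, -5] -> [0, 4, -1, 3, -5]
Stage 2 (DIFF): s[0]=0, 4-0=4, -1-4=-5, 3--1=4, -5-3=-8 -> [0, 4, -5, 4, -8]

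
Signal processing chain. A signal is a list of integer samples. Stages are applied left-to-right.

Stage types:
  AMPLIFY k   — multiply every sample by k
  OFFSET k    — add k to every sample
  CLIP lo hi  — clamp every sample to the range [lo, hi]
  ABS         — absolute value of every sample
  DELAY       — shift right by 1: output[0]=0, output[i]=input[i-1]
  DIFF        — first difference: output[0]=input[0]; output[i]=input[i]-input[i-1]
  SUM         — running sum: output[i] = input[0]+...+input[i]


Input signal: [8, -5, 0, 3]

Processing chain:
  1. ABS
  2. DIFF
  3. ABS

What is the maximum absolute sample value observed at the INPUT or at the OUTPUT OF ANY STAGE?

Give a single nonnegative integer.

Input: [8, -5, 0, 3] (max |s|=8)
Stage 1 (ABS): |8|=8, |-5|=5, |0|=0, |3|=3 -> [8, 5, 0, 3] (max |s|=8)
Stage 2 (DIFF): s[0]=8, 5-8=-3, 0-5=-5, 3-0=3 -> [8, -3, -5, 3] (max |s|=8)
Stage 3 (ABS): |8|=8, |-3|=3, |-5|=5, |3|=3 -> [8, 3, 5, 3] (max |s|=8)
Overall max amplitude: 8

Answer: 8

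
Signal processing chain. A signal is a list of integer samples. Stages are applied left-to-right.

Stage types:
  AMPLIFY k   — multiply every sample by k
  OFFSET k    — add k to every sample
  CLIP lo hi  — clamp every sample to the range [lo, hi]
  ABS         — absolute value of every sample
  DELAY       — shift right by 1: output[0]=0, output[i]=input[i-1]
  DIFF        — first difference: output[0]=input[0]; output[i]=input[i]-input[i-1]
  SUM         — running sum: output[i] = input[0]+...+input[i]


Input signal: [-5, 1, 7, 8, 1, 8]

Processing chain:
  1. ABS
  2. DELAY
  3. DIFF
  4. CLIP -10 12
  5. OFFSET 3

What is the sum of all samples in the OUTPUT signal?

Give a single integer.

Answer: 19

Derivation:
Input: [-5, 1, 7, 8, 1, 8]
Stage 1 (ABS): |-5|=5, |1|=1, |7|=7, |8|=8, |1|=1, |8|=8 -> [5, 1, 7, 8, 1, 8]
Stage 2 (DELAY): [0, 5, 1, 7, 8, 1] = [0, 5, 1, 7, 8, 1] -> [0, 5, 1, 7, 8, 1]
Stage 3 (DIFF): s[0]=0, 5-0=5, 1-5=-4, 7-1=6, 8-7=1, 1-8=-7 -> [0, 5, -4, 6, 1, -7]
Stage 4 (CLIP -10 12): clip(0,-10,12)=0, clip(5,-10,12)=5, clip(-4,-10,12)=-4, clip(6,-10,12)=6, clip(1,-10,12)=1, clip(-7,-10,12)=-7 -> [0, 5, -4, 6, 1, -7]
Stage 5 (OFFSET 3): 0+3=3, 5+3=8, -4+3=-1, 6+3=9, 1+3=4, -7+3=-4 -> [3, 8, -1, 9, 4, -4]
Output sum: 19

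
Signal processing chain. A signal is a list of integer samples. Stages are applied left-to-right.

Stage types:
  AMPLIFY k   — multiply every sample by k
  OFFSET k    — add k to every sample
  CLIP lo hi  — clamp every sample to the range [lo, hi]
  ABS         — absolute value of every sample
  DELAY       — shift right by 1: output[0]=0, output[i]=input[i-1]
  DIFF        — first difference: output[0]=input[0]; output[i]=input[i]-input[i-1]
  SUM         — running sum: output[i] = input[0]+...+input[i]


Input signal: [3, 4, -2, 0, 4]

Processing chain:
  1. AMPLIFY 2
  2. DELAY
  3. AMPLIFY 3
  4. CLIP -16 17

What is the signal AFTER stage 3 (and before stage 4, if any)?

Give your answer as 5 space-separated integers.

Input: [3, 4, -2, 0, 4]
Stage 1 (AMPLIFY 2): 3*2=6, 4*2=8, -2*2=-4, 0*2=0, 4*2=8 -> [6, 8, -4, 0, 8]
Stage 2 (DELAY): [0, 6, 8, -4, 0] = [0, 6, 8, -4, 0] -> [0, 6, 8, -4, 0]
Stage 3 (AMPLIFY 3): 0*3=0, 6*3=18, 8*3=24, -4*3=-12, 0*3=0 -> [0, 18, 24, -12, 0]

Answer: 0 18 24 -12 0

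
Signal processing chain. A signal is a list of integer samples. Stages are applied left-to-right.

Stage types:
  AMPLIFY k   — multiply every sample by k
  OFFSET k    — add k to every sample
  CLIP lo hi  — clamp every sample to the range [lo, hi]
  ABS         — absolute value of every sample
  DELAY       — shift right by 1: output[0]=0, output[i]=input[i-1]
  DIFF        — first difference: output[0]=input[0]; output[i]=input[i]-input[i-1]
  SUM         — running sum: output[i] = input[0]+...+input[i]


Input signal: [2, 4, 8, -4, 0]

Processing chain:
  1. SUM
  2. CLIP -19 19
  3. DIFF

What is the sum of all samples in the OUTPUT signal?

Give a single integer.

Answer: 10

Derivation:
Input: [2, 4, 8, -4, 0]
Stage 1 (SUM): sum[0..0]=2, sum[0..1]=6, sum[0..2]=14, sum[0..3]=10, sum[0..4]=10 -> [2, 6, 14, 10, 10]
Stage 2 (CLIP -19 19): clip(2,-19,19)=2, clip(6,-19,19)=6, clip(14,-19,19)=14, clip(10,-19,19)=10, clip(10,-19,19)=10 -> [2, 6, 14, 10, 10]
Stage 3 (DIFF): s[0]=2, 6-2=4, 14-6=8, 10-14=-4, 10-10=0 -> [2, 4, 8, -4, 0]
Output sum: 10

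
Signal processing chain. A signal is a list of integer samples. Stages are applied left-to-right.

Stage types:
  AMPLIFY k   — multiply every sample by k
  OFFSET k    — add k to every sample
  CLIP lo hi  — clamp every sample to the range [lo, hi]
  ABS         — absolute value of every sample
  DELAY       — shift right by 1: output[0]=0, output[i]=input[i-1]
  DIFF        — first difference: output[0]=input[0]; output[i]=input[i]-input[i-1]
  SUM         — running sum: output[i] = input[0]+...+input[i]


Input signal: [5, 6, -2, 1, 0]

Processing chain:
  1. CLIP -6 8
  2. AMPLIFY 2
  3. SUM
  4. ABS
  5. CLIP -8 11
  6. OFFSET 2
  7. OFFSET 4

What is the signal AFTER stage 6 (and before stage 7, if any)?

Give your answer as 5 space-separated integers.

Answer: 12 13 13 13 13

Derivation:
Input: [5, 6, -2, 1, 0]
Stage 1 (CLIP -6 8): clip(5,-6,8)=5, clip(6,-6,8)=6, clip(-2,-6,8)=-2, clip(1,-6,8)=1, clip(0,-6,8)=0 -> [5, 6, -2, 1, 0]
Stage 2 (AMPLIFY 2): 5*2=10, 6*2=12, -2*2=-4, 1*2=2, 0*2=0 -> [10, 12, -4, 2, 0]
Stage 3 (SUM): sum[0..0]=10, sum[0..1]=22, sum[0..2]=18, sum[0..3]=20, sum[0..4]=20 -> [10, 22, 18, 20, 20]
Stage 4 (ABS): |10|=10, |22|=22, |18|=18, |20|=20, |20|=20 -> [10, 22, 18, 20, 20]
Stage 5 (CLIP -8 11): clip(10,-8,11)=10, clip(22,-8,11)=11, clip(18,-8,11)=11, clip(20,-8,11)=11, clip(20,-8,11)=11 -> [10, 11, 11, 11, 11]
Stage 6 (OFFSET 2): 10+2=12, 11+2=13, 11+2=13, 11+2=13, 11+2=13 -> [12, 13, 13, 13, 13]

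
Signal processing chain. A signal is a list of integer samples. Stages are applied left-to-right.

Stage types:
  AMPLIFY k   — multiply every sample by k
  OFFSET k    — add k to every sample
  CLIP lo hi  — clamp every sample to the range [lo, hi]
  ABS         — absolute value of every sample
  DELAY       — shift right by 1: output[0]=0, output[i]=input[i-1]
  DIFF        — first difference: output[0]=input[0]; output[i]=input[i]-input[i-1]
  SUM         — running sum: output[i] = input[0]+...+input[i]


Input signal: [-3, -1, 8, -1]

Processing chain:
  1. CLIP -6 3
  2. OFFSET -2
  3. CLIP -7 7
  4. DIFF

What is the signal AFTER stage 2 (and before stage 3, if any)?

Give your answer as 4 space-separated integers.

Answer: -5 -3 1 -3

Derivation:
Input: [-3, -1, 8, -1]
Stage 1 (CLIP -6 3): clip(-3,-6,3)=-3, clip(-1,-6,3)=-1, clip(8,-6,3)=3, clip(-1,-6,3)=-1 -> [-3, -1, 3, -1]
Stage 2 (OFFSET -2): -3+-2=-5, -1+-2=-3, 3+-2=1, -1+-2=-3 -> [-5, -3, 1, -3]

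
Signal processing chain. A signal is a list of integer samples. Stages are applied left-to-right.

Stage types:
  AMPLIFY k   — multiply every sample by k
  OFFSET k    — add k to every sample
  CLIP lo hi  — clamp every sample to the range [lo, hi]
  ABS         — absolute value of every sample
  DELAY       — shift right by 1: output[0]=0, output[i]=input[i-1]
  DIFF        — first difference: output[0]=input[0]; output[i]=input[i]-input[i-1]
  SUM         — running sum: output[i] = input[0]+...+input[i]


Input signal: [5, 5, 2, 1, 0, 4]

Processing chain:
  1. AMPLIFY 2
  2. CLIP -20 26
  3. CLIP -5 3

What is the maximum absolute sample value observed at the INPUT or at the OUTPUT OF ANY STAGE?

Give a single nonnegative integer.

Answer: 10

Derivation:
Input: [5, 5, 2, 1, 0, 4] (max |s|=5)
Stage 1 (AMPLIFY 2): 5*2=10, 5*2=10, 2*2=4, 1*2=2, 0*2=0, 4*2=8 -> [10, 10, 4, 2, 0, 8] (max |s|=10)
Stage 2 (CLIP -20 26): clip(10,-20,26)=10, clip(10,-20,26)=10, clip(4,-20,26)=4, clip(2,-20,26)=2, clip(0,-20,26)=0, clip(8,-20,26)=8 -> [10, 10, 4, 2, 0, 8] (max |s|=10)
Stage 3 (CLIP -5 3): clip(10,-5,3)=3, clip(10,-5,3)=3, clip(4,-5,3)=3, clip(2,-5,3)=2, clip(0,-5,3)=0, clip(8,-5,3)=3 -> [3, 3, 3, 2, 0, 3] (max |s|=3)
Overall max amplitude: 10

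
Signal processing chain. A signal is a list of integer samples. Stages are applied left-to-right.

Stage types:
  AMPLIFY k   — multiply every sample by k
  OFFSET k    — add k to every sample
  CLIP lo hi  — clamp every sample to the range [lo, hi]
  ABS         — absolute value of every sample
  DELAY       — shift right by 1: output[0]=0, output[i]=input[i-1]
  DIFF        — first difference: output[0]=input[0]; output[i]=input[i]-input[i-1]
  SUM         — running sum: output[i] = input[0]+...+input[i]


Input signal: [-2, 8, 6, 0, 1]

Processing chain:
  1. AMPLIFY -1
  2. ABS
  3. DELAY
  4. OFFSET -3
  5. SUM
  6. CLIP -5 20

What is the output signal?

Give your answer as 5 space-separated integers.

Answer: -3 -4 1 4 1

Derivation:
Input: [-2, 8, 6, 0, 1]
Stage 1 (AMPLIFY -1): -2*-1=2, 8*-1=-8, 6*-1=-6, 0*-1=0, 1*-1=-1 -> [2, -8, -6, 0, -1]
Stage 2 (ABS): |2|=2, |-8|=8, |-6|=6, |0|=0, |-1|=1 -> [2, 8, 6, 0, 1]
Stage 3 (DELAY): [0, 2, 8, 6, 0] = [0, 2, 8, 6, 0] -> [0, 2, 8, 6, 0]
Stage 4 (OFFSET -3): 0+-3=-3, 2+-3=-1, 8+-3=5, 6+-3=3, 0+-3=-3 -> [-3, -1, 5, 3, -3]
Stage 5 (SUM): sum[0..0]=-3, sum[0..1]=-4, sum[0..2]=1, sum[0..3]=4, sum[0..4]=1 -> [-3, -4, 1, 4, 1]
Stage 6 (CLIP -5 20): clip(-3,-5,20)=-3, clip(-4,-5,20)=-4, clip(1,-5,20)=1, clip(4,-5,20)=4, clip(1,-5,20)=1 -> [-3, -4, 1, 4, 1]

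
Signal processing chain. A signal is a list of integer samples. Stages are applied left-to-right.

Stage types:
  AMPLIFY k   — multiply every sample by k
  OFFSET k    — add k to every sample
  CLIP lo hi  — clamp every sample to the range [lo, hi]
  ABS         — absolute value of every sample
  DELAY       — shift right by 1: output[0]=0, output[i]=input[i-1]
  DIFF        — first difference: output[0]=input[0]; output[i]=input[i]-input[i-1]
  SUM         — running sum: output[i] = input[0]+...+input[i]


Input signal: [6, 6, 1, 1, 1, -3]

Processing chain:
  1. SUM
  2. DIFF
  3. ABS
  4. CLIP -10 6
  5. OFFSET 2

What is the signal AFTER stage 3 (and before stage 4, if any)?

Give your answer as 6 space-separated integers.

Input: [6, 6, 1, 1, 1, -3]
Stage 1 (SUM): sum[0..0]=6, sum[0..1]=12, sum[0..2]=13, sum[0..3]=14, sum[0..4]=15, sum[0..5]=12 -> [6, 12, 13, 14, 15, 12]
Stage 2 (DIFF): s[0]=6, 12-6=6, 13-12=1, 14-13=1, 15-14=1, 12-15=-3 -> [6, 6, 1, 1, 1, -3]
Stage 3 (ABS): |6|=6, |6|=6, |1|=1, |1|=1, |1|=1, |-3|=3 -> [6, 6, 1, 1, 1, 3]

Answer: 6 6 1 1 1 3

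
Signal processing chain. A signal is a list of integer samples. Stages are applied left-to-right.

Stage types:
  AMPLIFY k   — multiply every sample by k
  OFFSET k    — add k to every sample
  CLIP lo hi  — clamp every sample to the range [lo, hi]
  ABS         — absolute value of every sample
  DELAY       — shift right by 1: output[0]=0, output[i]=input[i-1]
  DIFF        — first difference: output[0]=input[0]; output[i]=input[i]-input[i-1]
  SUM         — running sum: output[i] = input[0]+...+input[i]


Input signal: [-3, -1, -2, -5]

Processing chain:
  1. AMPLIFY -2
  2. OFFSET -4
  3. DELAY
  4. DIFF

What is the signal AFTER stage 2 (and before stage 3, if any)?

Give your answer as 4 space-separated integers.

Answer: 2 -2 0 6

Derivation:
Input: [-3, -1, -2, -5]
Stage 1 (AMPLIFY -2): -3*-2=6, -1*-2=2, -2*-2=4, -5*-2=10 -> [6, 2, 4, 10]
Stage 2 (OFFSET -4): 6+-4=2, 2+-4=-2, 4+-4=0, 10+-4=6 -> [2, -2, 0, 6]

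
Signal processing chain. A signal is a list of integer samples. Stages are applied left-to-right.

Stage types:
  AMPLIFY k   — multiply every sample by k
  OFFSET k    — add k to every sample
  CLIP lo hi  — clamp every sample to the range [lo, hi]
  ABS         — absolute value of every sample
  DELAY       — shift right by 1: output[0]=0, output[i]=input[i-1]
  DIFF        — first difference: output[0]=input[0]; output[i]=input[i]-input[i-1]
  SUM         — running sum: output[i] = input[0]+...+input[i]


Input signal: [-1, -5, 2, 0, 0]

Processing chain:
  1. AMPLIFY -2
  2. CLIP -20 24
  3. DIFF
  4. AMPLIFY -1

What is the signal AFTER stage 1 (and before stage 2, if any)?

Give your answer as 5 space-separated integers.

Input: [-1, -5, 2, 0, 0]
Stage 1 (AMPLIFY -2): -1*-2=2, -5*-2=10, 2*-2=-4, 0*-2=0, 0*-2=0 -> [2, 10, -4, 0, 0]

Answer: 2 10 -4 0 0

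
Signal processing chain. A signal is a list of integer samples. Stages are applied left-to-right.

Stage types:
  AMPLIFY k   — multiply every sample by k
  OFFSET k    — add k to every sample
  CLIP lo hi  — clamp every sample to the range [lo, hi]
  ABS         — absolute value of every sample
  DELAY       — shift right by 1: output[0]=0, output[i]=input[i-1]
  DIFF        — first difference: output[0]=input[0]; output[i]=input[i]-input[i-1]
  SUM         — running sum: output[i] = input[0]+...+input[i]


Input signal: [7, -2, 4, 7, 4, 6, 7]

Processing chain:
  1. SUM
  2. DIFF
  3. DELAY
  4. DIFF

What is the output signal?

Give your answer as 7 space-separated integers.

Answer: 0 7 -9 6 3 -3 2

Derivation:
Input: [7, -2, 4, 7, 4, 6, 7]
Stage 1 (SUM): sum[0..0]=7, sum[0..1]=5, sum[0..2]=9, sum[0..3]=16, sum[0..4]=20, sum[0..5]=26, sum[0..6]=33 -> [7, 5, 9, 16, 20, 26, 33]
Stage 2 (DIFF): s[0]=7, 5-7=-2, 9-5=4, 16-9=7, 20-16=4, 26-20=6, 33-26=7 -> [7, -2, 4, 7, 4, 6, 7]
Stage 3 (DELAY): [0, 7, -2, 4, 7, 4, 6] = [0, 7, -2, 4, 7, 4, 6] -> [0, 7, -2, 4, 7, 4, 6]
Stage 4 (DIFF): s[0]=0, 7-0=7, -2-7=-9, 4--2=6, 7-4=3, 4-7=-3, 6-4=2 -> [0, 7, -9, 6, 3, -3, 2]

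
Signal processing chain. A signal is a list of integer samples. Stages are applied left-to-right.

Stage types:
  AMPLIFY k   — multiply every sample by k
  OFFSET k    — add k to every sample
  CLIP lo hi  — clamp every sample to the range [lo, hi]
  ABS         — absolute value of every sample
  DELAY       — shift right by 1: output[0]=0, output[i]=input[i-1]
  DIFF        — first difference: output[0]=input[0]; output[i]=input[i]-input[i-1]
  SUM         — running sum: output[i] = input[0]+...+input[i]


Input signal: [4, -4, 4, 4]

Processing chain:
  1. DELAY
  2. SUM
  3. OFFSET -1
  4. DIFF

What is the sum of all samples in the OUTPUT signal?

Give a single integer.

Input: [4, -4, 4, 4]
Stage 1 (DELAY): [0, 4, -4, 4] = [0, 4, -4, 4] -> [0, 4, -4, 4]
Stage 2 (SUM): sum[0..0]=0, sum[0..1]=4, sum[0..2]=0, sum[0..3]=4 -> [0, 4, 0, 4]
Stage 3 (OFFSET -1): 0+-1=-1, 4+-1=3, 0+-1=-1, 4+-1=3 -> [-1, 3, -1, 3]
Stage 4 (DIFF): s[0]=-1, 3--1=4, -1-3=-4, 3--1=4 -> [-1, 4, -4, 4]
Output sum: 3

Answer: 3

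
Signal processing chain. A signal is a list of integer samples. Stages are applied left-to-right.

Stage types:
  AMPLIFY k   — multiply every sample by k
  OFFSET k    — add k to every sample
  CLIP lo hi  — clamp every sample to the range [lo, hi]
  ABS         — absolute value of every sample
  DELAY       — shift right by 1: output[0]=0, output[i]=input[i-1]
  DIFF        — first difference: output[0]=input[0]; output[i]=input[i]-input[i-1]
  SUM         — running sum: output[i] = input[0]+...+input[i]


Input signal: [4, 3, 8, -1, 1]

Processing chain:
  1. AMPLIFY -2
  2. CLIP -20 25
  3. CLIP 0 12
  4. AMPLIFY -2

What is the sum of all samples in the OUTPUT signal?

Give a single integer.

Answer: -4

Derivation:
Input: [4, 3, 8, -1, 1]
Stage 1 (AMPLIFY -2): 4*-2=-8, 3*-2=-6, 8*-2=-16, -1*-2=2, 1*-2=-2 -> [-8, -6, -16, 2, -2]
Stage 2 (CLIP -20 25): clip(-8,-20,25)=-8, clip(-6,-20,25)=-6, clip(-16,-20,25)=-16, clip(2,-20,25)=2, clip(-2,-20,25)=-2 -> [-8, -6, -16, 2, -2]
Stage 3 (CLIP 0 12): clip(-8,0,12)=0, clip(-6,0,12)=0, clip(-16,0,12)=0, clip(2,0,12)=2, clip(-2,0,12)=0 -> [0, 0, 0, 2, 0]
Stage 4 (AMPLIFY -2): 0*-2=0, 0*-2=0, 0*-2=0, 2*-2=-4, 0*-2=0 -> [0, 0, 0, -4, 0]
Output sum: -4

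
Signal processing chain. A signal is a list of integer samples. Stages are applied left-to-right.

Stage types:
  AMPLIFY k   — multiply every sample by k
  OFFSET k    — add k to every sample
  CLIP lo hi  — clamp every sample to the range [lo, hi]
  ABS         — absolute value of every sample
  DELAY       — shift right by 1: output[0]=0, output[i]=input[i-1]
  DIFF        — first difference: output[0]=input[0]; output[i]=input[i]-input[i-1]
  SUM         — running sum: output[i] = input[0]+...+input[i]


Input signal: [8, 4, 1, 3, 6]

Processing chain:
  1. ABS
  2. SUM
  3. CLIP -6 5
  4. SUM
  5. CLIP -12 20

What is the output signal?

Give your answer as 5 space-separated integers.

Answer: 5 10 15 20 20

Derivation:
Input: [8, 4, 1, 3, 6]
Stage 1 (ABS): |8|=8, |4|=4, |1|=1, |3|=3, |6|=6 -> [8, 4, 1, 3, 6]
Stage 2 (SUM): sum[0..0]=8, sum[0..1]=12, sum[0..2]=13, sum[0..3]=16, sum[0..4]=22 -> [8, 12, 13, 16, 22]
Stage 3 (CLIP -6 5): clip(8,-6,5)=5, clip(12,-6,5)=5, clip(13,-6,5)=5, clip(16,-6,5)=5, clip(22,-6,5)=5 -> [5, 5, 5, 5, 5]
Stage 4 (SUM): sum[0..0]=5, sum[0..1]=10, sum[0..2]=15, sum[0..3]=20, sum[0..4]=25 -> [5, 10, 15, 20, 25]
Stage 5 (CLIP -12 20): clip(5,-12,20)=5, clip(10,-12,20)=10, clip(15,-12,20)=15, clip(20,-12,20)=20, clip(25,-12,20)=20 -> [5, 10, 15, 20, 20]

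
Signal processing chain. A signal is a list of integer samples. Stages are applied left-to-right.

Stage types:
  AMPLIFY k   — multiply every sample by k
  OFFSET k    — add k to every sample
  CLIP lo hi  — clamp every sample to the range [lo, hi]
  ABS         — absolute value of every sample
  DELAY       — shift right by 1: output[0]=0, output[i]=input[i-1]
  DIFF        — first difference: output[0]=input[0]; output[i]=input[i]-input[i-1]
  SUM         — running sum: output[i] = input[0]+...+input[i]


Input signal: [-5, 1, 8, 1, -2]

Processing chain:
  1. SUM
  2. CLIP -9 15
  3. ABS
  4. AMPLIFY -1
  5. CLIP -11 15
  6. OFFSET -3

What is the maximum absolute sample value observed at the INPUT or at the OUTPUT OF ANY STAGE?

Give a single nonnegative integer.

Answer: 8

Derivation:
Input: [-5, 1, 8, 1, -2] (max |s|=8)
Stage 1 (SUM): sum[0..0]=-5, sum[0..1]=-4, sum[0..2]=4, sum[0..3]=5, sum[0..4]=3 -> [-5, -4, 4, 5, 3] (max |s|=5)
Stage 2 (CLIP -9 15): clip(-5,-9,15)=-5, clip(-4,-9,15)=-4, clip(4,-9,15)=4, clip(5,-9,15)=5, clip(3,-9,15)=3 -> [-5, -4, 4, 5, 3] (max |s|=5)
Stage 3 (ABS): |-5|=5, |-4|=4, |4|=4, |5|=5, |3|=3 -> [5, 4, 4, 5, 3] (max |s|=5)
Stage 4 (AMPLIFY -1): 5*-1=-5, 4*-1=-4, 4*-1=-4, 5*-1=-5, 3*-1=-3 -> [-5, -4, -4, -5, -3] (max |s|=5)
Stage 5 (CLIP -11 15): clip(-5,-11,15)=-5, clip(-4,-11,15)=-4, clip(-4,-11,15)=-4, clip(-5,-11,15)=-5, clip(-3,-11,15)=-3 -> [-5, -4, -4, -5, -3] (max |s|=5)
Stage 6 (OFFSET -3): -5+-3=-8, -4+-3=-7, -4+-3=-7, -5+-3=-8, -3+-3=-6 -> [-8, -7, -7, -8, -6] (max |s|=8)
Overall max amplitude: 8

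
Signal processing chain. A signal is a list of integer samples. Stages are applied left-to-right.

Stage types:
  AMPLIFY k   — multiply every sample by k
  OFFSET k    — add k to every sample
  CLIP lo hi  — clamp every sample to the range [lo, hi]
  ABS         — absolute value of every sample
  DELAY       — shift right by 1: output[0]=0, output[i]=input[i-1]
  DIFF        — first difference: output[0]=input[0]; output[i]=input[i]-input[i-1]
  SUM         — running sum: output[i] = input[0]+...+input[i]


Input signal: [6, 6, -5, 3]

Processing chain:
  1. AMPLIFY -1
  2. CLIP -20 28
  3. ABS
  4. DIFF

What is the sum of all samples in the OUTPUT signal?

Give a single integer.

Answer: 3

Derivation:
Input: [6, 6, -5, 3]
Stage 1 (AMPLIFY -1): 6*-1=-6, 6*-1=-6, -5*-1=5, 3*-1=-3 -> [-6, -6, 5, -3]
Stage 2 (CLIP -20 28): clip(-6,-20,28)=-6, clip(-6,-20,28)=-6, clip(5,-20,28)=5, clip(-3,-20,28)=-3 -> [-6, -6, 5, -3]
Stage 3 (ABS): |-6|=6, |-6|=6, |5|=5, |-3|=3 -> [6, 6, 5, 3]
Stage 4 (DIFF): s[0]=6, 6-6=0, 5-6=-1, 3-5=-2 -> [6, 0, -1, -2]
Output sum: 3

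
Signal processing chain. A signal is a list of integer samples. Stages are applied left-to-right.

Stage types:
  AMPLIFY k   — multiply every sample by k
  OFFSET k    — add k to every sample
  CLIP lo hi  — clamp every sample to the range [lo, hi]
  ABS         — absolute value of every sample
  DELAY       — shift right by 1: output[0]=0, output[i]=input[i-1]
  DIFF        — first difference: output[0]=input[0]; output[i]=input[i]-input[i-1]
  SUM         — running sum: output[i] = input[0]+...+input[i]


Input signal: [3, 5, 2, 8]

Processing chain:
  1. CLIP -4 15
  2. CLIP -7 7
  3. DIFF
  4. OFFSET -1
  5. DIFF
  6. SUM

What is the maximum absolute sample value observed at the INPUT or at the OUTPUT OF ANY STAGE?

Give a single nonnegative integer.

Input: [3, 5, 2, 8] (max |s|=8)
Stage 1 (CLIP -4 15): clip(3,-4,15)=3, clip(5,-4,15)=5, clip(2,-4,15)=2, clip(8,-4,15)=8 -> [3, 5, 2, 8] (max |s|=8)
Stage 2 (CLIP -7 7): clip(3,-7,7)=3, clip(5,-7,7)=5, clip(2,-7,7)=2, clip(8,-7,7)=7 -> [3, 5, 2, 7] (max |s|=7)
Stage 3 (DIFF): s[0]=3, 5-3=2, 2-5=-3, 7-2=5 -> [3, 2, -3, 5] (max |s|=5)
Stage 4 (OFFSET -1): 3+-1=2, 2+-1=1, -3+-1=-4, 5+-1=4 -> [2, 1, -4, 4] (max |s|=4)
Stage 5 (DIFF): s[0]=2, 1-2=-1, -4-1=-5, 4--4=8 -> [2, -1, -5, 8] (max |s|=8)
Stage 6 (SUM): sum[0..0]=2, sum[0..1]=1, sum[0..2]=-4, sum[0..3]=4 -> [2, 1, -4, 4] (max |s|=4)
Overall max amplitude: 8

Answer: 8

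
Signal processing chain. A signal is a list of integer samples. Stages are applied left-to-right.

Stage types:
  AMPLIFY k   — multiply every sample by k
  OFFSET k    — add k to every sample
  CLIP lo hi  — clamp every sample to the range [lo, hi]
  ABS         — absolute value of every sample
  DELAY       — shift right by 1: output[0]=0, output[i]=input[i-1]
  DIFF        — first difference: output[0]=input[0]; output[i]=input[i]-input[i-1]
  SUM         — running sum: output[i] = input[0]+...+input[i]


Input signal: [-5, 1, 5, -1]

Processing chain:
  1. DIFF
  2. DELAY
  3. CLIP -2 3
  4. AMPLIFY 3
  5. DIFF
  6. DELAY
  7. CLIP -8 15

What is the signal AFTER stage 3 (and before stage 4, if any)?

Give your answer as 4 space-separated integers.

Answer: 0 -2 3 3

Derivation:
Input: [-5, 1, 5, -1]
Stage 1 (DIFF): s[0]=-5, 1--5=6, 5-1=4, -1-5=-6 -> [-5, 6, 4, -6]
Stage 2 (DELAY): [0, -5, 6, 4] = [0, -5, 6, 4] -> [0, -5, 6, 4]
Stage 3 (CLIP -2 3): clip(0,-2,3)=0, clip(-5,-2,3)=-2, clip(6,-2,3)=3, clip(4,-2,3)=3 -> [0, -2, 3, 3]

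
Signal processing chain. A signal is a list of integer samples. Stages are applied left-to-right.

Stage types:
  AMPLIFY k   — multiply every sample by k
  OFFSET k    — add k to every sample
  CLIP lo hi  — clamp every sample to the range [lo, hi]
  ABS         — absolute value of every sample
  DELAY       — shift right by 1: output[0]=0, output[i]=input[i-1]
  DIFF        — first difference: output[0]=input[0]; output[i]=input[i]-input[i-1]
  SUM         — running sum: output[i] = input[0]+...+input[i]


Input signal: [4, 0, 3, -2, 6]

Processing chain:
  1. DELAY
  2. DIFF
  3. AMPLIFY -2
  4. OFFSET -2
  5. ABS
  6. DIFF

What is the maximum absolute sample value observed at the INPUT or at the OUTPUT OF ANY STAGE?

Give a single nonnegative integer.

Answer: 10

Derivation:
Input: [4, 0, 3, -2, 6] (max |s|=6)
Stage 1 (DELAY): [0, 4, 0, 3, -2] = [0, 4, 0, 3, -2] -> [0, 4, 0, 3, -2] (max |s|=4)
Stage 2 (DIFF): s[0]=0, 4-0=4, 0-4=-4, 3-0=3, -2-3=-5 -> [0, 4, -4, 3, -5] (max |s|=5)
Stage 3 (AMPLIFY -2): 0*-2=0, 4*-2=-8, -4*-2=8, 3*-2=-6, -5*-2=10 -> [0, -8, 8, -6, 10] (max |s|=10)
Stage 4 (OFFSET -2): 0+-2=-2, -8+-2=-10, 8+-2=6, -6+-2=-8, 10+-2=8 -> [-2, -10, 6, -8, 8] (max |s|=10)
Stage 5 (ABS): |-2|=2, |-10|=10, |6|=6, |-8|=8, |8|=8 -> [2, 10, 6, 8, 8] (max |s|=10)
Stage 6 (DIFF): s[0]=2, 10-2=8, 6-10=-4, 8-6=2, 8-8=0 -> [2, 8, -4, 2, 0] (max |s|=8)
Overall max amplitude: 10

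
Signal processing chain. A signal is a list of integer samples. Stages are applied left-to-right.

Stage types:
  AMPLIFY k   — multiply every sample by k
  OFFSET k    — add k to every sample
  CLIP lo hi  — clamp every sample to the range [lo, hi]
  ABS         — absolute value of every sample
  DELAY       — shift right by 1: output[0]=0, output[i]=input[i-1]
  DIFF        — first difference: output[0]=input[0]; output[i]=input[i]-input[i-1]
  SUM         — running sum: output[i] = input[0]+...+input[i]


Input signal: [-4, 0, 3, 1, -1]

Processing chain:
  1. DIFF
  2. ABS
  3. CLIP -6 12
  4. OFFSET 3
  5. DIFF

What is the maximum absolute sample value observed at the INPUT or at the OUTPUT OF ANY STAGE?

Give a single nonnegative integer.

Input: [-4, 0, 3, 1, -1] (max |s|=4)
Stage 1 (DIFF): s[0]=-4, 0--4=4, 3-0=3, 1-3=-2, -1-1=-2 -> [-4, 4, 3, -2, -2] (max |s|=4)
Stage 2 (ABS): |-4|=4, |4|=4, |3|=3, |-2|=2, |-2|=2 -> [4, 4, 3, 2, 2] (max |s|=4)
Stage 3 (CLIP -6 12): clip(4,-6,12)=4, clip(4,-6,12)=4, clip(3,-6,12)=3, clip(2,-6,12)=2, clip(2,-6,12)=2 -> [4, 4, 3, 2, 2] (max |s|=4)
Stage 4 (OFFSET 3): 4+3=7, 4+3=7, 3+3=6, 2+3=5, 2+3=5 -> [7, 7, 6, 5, 5] (max |s|=7)
Stage 5 (DIFF): s[0]=7, 7-7=0, 6-7=-1, 5-6=-1, 5-5=0 -> [7, 0, -1, -1, 0] (max |s|=7)
Overall max amplitude: 7

Answer: 7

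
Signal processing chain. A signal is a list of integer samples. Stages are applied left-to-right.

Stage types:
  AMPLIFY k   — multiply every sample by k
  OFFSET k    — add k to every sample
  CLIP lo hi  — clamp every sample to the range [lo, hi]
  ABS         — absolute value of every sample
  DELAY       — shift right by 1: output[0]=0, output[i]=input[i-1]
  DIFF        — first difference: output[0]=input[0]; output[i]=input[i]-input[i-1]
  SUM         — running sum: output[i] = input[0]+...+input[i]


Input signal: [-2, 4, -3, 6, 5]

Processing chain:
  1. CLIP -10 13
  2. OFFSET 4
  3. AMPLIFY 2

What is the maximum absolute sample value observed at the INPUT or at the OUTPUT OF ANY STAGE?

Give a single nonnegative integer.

Answer: 20

Derivation:
Input: [-2, 4, -3, 6, 5] (max |s|=6)
Stage 1 (CLIP -10 13): clip(-2,-10,13)=-2, clip(4,-10,13)=4, clip(-3,-10,13)=-3, clip(6,-10,13)=6, clip(5,-10,13)=5 -> [-2, 4, -3, 6, 5] (max |s|=6)
Stage 2 (OFFSET 4): -2+4=2, 4+4=8, -3+4=1, 6+4=10, 5+4=9 -> [2, 8, 1, 10, 9] (max |s|=10)
Stage 3 (AMPLIFY 2): 2*2=4, 8*2=16, 1*2=2, 10*2=20, 9*2=18 -> [4, 16, 2, 20, 18] (max |s|=20)
Overall max amplitude: 20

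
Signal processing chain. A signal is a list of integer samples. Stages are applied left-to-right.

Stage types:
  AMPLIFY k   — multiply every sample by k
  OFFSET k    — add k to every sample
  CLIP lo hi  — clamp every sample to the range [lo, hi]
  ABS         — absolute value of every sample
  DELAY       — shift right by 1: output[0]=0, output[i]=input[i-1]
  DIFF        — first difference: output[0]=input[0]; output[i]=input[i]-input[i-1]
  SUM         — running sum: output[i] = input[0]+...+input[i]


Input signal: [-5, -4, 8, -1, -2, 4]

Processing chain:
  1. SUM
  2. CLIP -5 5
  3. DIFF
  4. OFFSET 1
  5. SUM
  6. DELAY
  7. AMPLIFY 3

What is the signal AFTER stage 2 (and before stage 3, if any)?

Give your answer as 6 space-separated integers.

Answer: -5 -5 -1 -2 -4 0

Derivation:
Input: [-5, -4, 8, -1, -2, 4]
Stage 1 (SUM): sum[0..0]=-5, sum[0..1]=-9, sum[0..2]=-1, sum[0..3]=-2, sum[0..4]=-4, sum[0..5]=0 -> [-5, -9, -1, -2, -4, 0]
Stage 2 (CLIP -5 5): clip(-5,-5,5)=-5, clip(-9,-5,5)=-5, clip(-1,-5,5)=-1, clip(-2,-5,5)=-2, clip(-4,-5,5)=-4, clip(0,-5,5)=0 -> [-5, -5, -1, -2, -4, 0]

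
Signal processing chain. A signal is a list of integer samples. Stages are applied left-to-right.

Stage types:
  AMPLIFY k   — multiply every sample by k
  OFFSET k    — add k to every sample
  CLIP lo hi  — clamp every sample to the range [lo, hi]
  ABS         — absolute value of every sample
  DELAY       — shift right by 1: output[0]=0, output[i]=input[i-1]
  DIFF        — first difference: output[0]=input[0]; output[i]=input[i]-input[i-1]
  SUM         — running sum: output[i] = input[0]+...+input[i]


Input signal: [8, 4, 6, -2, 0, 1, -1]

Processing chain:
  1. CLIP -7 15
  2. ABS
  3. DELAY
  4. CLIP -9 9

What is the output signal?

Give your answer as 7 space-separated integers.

Input: [8, 4, 6, -2, 0, 1, -1]
Stage 1 (CLIP -7 15): clip(8,-7,15)=8, clip(4,-7,15)=4, clip(6,-7,15)=6, clip(-2,-7,15)=-2, clip(0,-7,15)=0, clip(1,-7,15)=1, clip(-1,-7,15)=-1 -> [8, 4, 6, -2, 0, 1, -1]
Stage 2 (ABS): |8|=8, |4|=4, |6|=6, |-2|=2, |0|=0, |1|=1, |-1|=1 -> [8, 4, 6, 2, 0, 1, 1]
Stage 3 (DELAY): [0, 8, 4, 6, 2, 0, 1] = [0, 8, 4, 6, 2, 0, 1] -> [0, 8, 4, 6, 2, 0, 1]
Stage 4 (CLIP -9 9): clip(0,-9,9)=0, clip(8,-9,9)=8, clip(4,-9,9)=4, clip(6,-9,9)=6, clip(2,-9,9)=2, clip(0,-9,9)=0, clip(1,-9,9)=1 -> [0, 8, 4, 6, 2, 0, 1]

Answer: 0 8 4 6 2 0 1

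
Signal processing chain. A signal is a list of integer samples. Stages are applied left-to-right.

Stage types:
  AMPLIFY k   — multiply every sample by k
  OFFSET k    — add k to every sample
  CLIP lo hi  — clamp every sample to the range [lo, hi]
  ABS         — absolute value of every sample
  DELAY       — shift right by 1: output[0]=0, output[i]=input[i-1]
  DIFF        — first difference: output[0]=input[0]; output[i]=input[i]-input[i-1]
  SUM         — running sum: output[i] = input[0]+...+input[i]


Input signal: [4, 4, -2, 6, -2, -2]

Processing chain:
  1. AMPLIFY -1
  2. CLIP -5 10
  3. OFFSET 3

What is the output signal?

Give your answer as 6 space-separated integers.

Input: [4, 4, -2, 6, -2, -2]
Stage 1 (AMPLIFY -1): 4*-1=-4, 4*-1=-4, -2*-1=2, 6*-1=-6, -2*-1=2, -2*-1=2 -> [-4, -4, 2, -6, 2, 2]
Stage 2 (CLIP -5 10): clip(-4,-5,10)=-4, clip(-4,-5,10)=-4, clip(2,-5,10)=2, clip(-6,-5,10)=-5, clip(2,-5,10)=2, clip(2,-5,10)=2 -> [-4, -4, 2, -5, 2, 2]
Stage 3 (OFFSET 3): -4+3=-1, -4+3=-1, 2+3=5, -5+3=-2, 2+3=5, 2+3=5 -> [-1, -1, 5, -2, 5, 5]

Answer: -1 -1 5 -2 5 5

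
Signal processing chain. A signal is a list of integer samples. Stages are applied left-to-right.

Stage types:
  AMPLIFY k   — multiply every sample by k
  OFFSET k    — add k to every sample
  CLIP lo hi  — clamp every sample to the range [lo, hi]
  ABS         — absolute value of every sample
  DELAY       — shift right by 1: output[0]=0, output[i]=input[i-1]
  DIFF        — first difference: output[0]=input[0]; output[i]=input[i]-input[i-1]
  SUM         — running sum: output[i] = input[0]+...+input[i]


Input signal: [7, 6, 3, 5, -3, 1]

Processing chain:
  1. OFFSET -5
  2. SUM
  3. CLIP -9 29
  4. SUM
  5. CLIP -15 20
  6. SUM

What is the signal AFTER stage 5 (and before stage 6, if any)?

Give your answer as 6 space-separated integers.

Answer: 2 5 6 7 0 -9

Derivation:
Input: [7, 6, 3, 5, -3, 1]
Stage 1 (OFFSET -5): 7+-5=2, 6+-5=1, 3+-5=-2, 5+-5=0, -3+-5=-8, 1+-5=-4 -> [2, 1, -2, 0, -8, -4]
Stage 2 (SUM): sum[0..0]=2, sum[0..1]=3, sum[0..2]=1, sum[0..3]=1, sum[0..4]=-7, sum[0..5]=-11 -> [2, 3, 1, 1, -7, -11]
Stage 3 (CLIP -9 29): clip(2,-9,29)=2, clip(3,-9,29)=3, clip(1,-9,29)=1, clip(1,-9,29)=1, clip(-7,-9,29)=-7, clip(-11,-9,29)=-9 -> [2, 3, 1, 1, -7, -9]
Stage 4 (SUM): sum[0..0]=2, sum[0..1]=5, sum[0..2]=6, sum[0..3]=7, sum[0..4]=0, sum[0..5]=-9 -> [2, 5, 6, 7, 0, -9]
Stage 5 (CLIP -15 20): clip(2,-15,20)=2, clip(5,-15,20)=5, clip(6,-15,20)=6, clip(7,-15,20)=7, clip(0,-15,20)=0, clip(-9,-15,20)=-9 -> [2, 5, 6, 7, 0, -9]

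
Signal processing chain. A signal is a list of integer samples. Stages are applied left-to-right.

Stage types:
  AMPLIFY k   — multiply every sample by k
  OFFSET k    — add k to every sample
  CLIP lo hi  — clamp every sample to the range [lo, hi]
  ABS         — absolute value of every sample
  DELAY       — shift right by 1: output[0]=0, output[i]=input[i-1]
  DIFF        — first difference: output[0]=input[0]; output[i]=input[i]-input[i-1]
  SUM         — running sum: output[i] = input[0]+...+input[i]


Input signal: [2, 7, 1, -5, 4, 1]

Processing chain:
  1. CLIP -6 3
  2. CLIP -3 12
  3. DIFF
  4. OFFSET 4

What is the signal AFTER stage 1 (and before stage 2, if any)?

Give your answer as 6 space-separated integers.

Answer: 2 3 1 -5 3 1

Derivation:
Input: [2, 7, 1, -5, 4, 1]
Stage 1 (CLIP -6 3): clip(2,-6,3)=2, clip(7,-6,3)=3, clip(1,-6,3)=1, clip(-5,-6,3)=-5, clip(4,-6,3)=3, clip(1,-6,3)=1 -> [2, 3, 1, -5, 3, 1]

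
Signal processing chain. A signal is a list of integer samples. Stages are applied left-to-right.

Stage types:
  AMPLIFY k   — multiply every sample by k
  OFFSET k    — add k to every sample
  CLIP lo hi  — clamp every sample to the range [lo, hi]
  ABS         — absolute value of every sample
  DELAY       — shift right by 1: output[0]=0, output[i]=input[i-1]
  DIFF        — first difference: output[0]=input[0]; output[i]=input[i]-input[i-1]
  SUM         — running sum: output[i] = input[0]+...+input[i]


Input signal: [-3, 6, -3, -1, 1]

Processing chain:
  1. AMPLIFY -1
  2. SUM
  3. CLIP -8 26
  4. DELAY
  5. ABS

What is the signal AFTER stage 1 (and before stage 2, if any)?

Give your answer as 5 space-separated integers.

Answer: 3 -6 3 1 -1

Derivation:
Input: [-3, 6, -3, -1, 1]
Stage 1 (AMPLIFY -1): -3*-1=3, 6*-1=-6, -3*-1=3, -1*-1=1, 1*-1=-1 -> [3, -6, 3, 1, -1]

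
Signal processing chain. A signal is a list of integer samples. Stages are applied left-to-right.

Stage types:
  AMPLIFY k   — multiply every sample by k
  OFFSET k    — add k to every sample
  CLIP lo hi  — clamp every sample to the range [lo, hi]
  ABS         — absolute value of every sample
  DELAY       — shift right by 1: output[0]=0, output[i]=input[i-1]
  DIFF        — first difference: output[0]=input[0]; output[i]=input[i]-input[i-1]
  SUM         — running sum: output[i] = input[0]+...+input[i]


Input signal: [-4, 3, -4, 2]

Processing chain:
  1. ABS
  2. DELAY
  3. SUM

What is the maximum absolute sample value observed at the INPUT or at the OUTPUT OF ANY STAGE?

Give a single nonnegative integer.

Input: [-4, 3, -4, 2] (max |s|=4)
Stage 1 (ABS): |-4|=4, |3|=3, |-4|=4, |2|=2 -> [4, 3, 4, 2] (max |s|=4)
Stage 2 (DELAY): [0, 4, 3, 4] = [0, 4, 3, 4] -> [0, 4, 3, 4] (max |s|=4)
Stage 3 (SUM): sum[0..0]=0, sum[0..1]=4, sum[0..2]=7, sum[0..3]=11 -> [0, 4, 7, 11] (max |s|=11)
Overall max amplitude: 11

Answer: 11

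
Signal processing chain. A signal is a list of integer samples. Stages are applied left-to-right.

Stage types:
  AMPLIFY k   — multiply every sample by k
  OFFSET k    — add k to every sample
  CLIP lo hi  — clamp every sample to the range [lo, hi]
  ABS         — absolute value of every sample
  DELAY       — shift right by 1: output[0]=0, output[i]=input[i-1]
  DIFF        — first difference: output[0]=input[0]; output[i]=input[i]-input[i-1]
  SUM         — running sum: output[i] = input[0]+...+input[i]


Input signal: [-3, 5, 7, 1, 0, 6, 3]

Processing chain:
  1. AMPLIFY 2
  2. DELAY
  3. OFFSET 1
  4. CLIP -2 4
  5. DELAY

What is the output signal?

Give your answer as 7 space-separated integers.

Answer: 0 1 -2 4 4 3 1

Derivation:
Input: [-3, 5, 7, 1, 0, 6, 3]
Stage 1 (AMPLIFY 2): -3*2=-6, 5*2=10, 7*2=14, 1*2=2, 0*2=0, 6*2=12, 3*2=6 -> [-6, 10, 14, 2, 0, 12, 6]
Stage 2 (DELAY): [0, -6, 10, 14, 2, 0, 12] = [0, -6, 10, 14, 2, 0, 12] -> [0, -6, 10, 14, 2, 0, 12]
Stage 3 (OFFSET 1): 0+1=1, -6+1=-5, 10+1=11, 14+1=15, 2+1=3, 0+1=1, 12+1=13 -> [1, -5, 11, 15, 3, 1, 13]
Stage 4 (CLIP -2 4): clip(1,-2,4)=1, clip(-5,-2,4)=-2, clip(11,-2,4)=4, clip(15,-2,4)=4, clip(3,-2,4)=3, clip(1,-2,4)=1, clip(13,-2,4)=4 -> [1, -2, 4, 4, 3, 1, 4]
Stage 5 (DELAY): [0, 1, -2, 4, 4, 3, 1] = [0, 1, -2, 4, 4, 3, 1] -> [0, 1, -2, 4, 4, 3, 1]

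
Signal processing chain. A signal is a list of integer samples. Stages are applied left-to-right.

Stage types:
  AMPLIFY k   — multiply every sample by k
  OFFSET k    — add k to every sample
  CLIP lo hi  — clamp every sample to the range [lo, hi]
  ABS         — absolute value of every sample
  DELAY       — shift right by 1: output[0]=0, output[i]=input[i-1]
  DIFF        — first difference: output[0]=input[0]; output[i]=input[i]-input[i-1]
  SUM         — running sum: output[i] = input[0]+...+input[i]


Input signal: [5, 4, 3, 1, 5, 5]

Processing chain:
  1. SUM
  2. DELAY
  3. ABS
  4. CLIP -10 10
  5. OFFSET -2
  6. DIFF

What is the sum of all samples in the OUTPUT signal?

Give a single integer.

Input: [5, 4, 3, 1, 5, 5]
Stage 1 (SUM): sum[0..0]=5, sum[0..1]=9, sum[0..2]=12, sum[0..3]=13, sum[0..4]=18, sum[0..5]=23 -> [5, 9, 12, 13, 18, 23]
Stage 2 (DELAY): [0, 5, 9, 12, 13, 18] = [0, 5, 9, 12, 13, 18] -> [0, 5, 9, 12, 13, 18]
Stage 3 (ABS): |0|=0, |5|=5, |9|=9, |12|=12, |13|=13, |18|=18 -> [0, 5, 9, 12, 13, 18]
Stage 4 (CLIP -10 10): clip(0,-10,10)=0, clip(5,-10,10)=5, clip(9,-10,10)=9, clip(12,-10,10)=10, clip(13,-10,10)=10, clip(18,-10,10)=10 -> [0, 5, 9, 10, 10, 10]
Stage 5 (OFFSET -2): 0+-2=-2, 5+-2=3, 9+-2=7, 10+-2=8, 10+-2=8, 10+-2=8 -> [-2, 3, 7, 8, 8, 8]
Stage 6 (DIFF): s[0]=-2, 3--2=5, 7-3=4, 8-7=1, 8-8=0, 8-8=0 -> [-2, 5, 4, 1, 0, 0]
Output sum: 8

Answer: 8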